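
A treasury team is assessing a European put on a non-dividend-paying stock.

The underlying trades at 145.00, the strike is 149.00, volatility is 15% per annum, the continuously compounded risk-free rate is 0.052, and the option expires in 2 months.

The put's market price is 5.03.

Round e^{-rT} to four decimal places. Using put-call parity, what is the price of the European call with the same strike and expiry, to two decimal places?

2.31

e^(−rT) = e^(−0.052·0.1667) = 0.9914
Put-call parity: C − P = S − K·e^(−rT) = 145 − 149·0.9914 = 145 − 147.7186 = -2.7186
C = P + (C − P) = 5.03 + (-2.7186) = 2.3114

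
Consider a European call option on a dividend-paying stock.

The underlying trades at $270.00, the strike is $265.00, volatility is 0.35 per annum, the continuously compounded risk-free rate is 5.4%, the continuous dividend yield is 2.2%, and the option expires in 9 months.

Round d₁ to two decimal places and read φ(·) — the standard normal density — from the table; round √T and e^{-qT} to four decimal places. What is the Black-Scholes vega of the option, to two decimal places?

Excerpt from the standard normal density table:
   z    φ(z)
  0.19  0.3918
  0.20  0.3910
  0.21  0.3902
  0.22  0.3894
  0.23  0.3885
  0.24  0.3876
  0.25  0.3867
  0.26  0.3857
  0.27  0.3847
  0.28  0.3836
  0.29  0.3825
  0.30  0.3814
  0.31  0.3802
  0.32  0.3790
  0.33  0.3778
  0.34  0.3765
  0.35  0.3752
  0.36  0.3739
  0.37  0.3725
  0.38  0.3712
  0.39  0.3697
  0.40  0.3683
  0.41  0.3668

σ√T = 0.35·√0.75 = 0.3031
d₁ = [ln(270/265) + (0.054 − 0.022 + 0.35²/2)·0.75] / 0.3031 = [0.0187 + 0.0699] / 0.3031 = 0.2924 → 0.29
√T = √0.75 = 0.8660
φ(d₁) = φ(0.29) = 0.3825
exp(−qT) = exp(−0.022·0.75) = 0.9836
vega = S·exp(−qT)·φ(d₁)·√T = 270·0.9836·0.3825·0.8660 = 87.9694

87.97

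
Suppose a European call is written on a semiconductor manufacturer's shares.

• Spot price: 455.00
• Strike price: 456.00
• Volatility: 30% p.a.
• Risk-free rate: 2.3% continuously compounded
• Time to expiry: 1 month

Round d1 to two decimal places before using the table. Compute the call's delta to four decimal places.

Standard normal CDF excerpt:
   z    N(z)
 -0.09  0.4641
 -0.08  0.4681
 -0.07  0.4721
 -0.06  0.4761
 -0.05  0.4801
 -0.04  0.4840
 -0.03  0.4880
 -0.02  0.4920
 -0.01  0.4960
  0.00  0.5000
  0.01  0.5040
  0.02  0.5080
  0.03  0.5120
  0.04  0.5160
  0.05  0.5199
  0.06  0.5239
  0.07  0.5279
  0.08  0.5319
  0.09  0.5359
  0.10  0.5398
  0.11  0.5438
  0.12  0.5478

0.5160

T = 0.08333;  σ√T = 0.0866
d₁ = [ln(455/456) + (0.023 + ½·0.3²)·0.08333] / (σ√T) = (-0.0022 + 0.0057) / 0.0866 = 0.0401 ⇒ 0.04
N(d₁) = N(0.04) = 0.5160
Δ_call = N(d₁) = 0.5160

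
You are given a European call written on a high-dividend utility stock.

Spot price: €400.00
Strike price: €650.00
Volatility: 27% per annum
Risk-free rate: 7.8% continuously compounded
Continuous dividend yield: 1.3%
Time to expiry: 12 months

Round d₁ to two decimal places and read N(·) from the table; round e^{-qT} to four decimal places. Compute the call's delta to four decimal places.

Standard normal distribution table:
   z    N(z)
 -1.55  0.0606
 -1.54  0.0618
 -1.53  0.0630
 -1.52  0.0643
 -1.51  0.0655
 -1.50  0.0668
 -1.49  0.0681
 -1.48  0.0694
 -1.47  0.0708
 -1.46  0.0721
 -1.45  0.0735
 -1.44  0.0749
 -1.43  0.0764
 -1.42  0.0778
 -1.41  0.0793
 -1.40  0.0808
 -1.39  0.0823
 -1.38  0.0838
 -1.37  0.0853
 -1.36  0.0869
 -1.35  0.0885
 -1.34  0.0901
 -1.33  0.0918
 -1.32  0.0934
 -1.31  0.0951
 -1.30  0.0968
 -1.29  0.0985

σ√T = 0.27·√1 = 0.2700
d₁ = [ln(400/650) + (0.078 − 0.013 + 0.27²/2)·1] / 0.2700 = [-0.4855 + 0.1015] / 0.2700 = -1.4224 which rounds to -1.42
N(d₁) = N(-1.42) = 0.0778
Δ_call = exp(−qT)·N(d₁) = 0.9871·0.0778 = 0.0768

0.0768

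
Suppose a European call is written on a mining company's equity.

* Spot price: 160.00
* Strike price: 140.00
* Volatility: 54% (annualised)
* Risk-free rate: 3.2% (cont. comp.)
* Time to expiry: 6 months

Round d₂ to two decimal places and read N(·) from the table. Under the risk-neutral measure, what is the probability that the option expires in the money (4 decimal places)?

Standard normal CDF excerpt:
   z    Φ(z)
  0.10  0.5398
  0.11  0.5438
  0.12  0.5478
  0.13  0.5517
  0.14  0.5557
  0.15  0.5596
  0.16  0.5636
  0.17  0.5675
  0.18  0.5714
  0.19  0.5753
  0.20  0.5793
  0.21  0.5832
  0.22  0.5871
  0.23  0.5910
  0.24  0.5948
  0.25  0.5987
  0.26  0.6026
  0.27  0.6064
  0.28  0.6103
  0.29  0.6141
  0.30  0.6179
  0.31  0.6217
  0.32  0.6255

0.5793

σ√T = 0.54 × 0.7071 = 0.3818
d₁ = [ln(160/140) + (0.032 + 0.54²/2)·0.5] / 0.3818 = [0.1335 + 0.0889] / 0.3818 = 0.5825 ⇒ 0.58
d₂ = d₁ − σ√T = 0.5825 − 0.3818 = 0.2007 ⇒ 0.20
Risk-neutral Pr[S_T > K] = N(d₂) = N(0.20) = 0.5793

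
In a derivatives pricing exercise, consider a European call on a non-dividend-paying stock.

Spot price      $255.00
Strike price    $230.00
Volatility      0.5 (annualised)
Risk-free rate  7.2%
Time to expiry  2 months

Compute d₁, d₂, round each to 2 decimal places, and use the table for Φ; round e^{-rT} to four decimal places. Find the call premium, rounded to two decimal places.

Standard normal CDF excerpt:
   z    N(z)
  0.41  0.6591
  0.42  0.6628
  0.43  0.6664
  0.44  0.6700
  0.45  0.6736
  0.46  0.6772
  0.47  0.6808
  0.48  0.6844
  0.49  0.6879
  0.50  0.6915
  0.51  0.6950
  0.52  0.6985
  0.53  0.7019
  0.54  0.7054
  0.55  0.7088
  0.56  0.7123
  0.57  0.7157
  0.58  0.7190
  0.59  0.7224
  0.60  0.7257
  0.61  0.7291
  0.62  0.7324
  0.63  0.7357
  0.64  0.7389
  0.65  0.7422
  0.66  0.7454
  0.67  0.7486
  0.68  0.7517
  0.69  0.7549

σ√T = 0.5 × 0.4082 = 0.2041
ln(S/K) + (r + σ²/2)T = ln(255/230) + (0.072 + 0.5²/2)·0.1667 = 0.1032 + 0.0328 = 0.1360
d₁ = 0.1360 / 0.2041 = 0.6663 ≈ 0.67
d₂ = d₁ − σ√T = 0.6663 − 0.2041 = 0.4622 ≈ 0.46
exp(−rT) = exp(−0.072·0.1667) = 0.9881
N(d₁) = N(0.67) = 0.7486;  N(d₂) = N(0.46) = 0.6772
C = 255·0.7486 − 230·0.9881·0.6772 = 190.8930 − 153.9025 = 36.9905

$36.99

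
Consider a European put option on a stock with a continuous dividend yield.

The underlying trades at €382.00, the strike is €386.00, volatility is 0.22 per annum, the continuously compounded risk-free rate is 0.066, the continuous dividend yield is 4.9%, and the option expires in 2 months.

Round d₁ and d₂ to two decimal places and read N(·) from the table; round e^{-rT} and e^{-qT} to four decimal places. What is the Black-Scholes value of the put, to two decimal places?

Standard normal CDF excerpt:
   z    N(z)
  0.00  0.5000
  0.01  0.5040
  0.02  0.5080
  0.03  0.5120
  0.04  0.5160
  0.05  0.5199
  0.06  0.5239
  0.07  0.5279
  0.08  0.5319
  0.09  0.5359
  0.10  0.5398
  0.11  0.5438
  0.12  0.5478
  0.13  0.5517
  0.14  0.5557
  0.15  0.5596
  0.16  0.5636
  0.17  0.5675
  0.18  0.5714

€15.12

T = 0.1667;  σ√T = 0.0898
d₁ = [ln(382/386) + (0.066 − 0.049 + ½·0.22²)·0.1667] / (σ√T) = (-0.0104 + 0.0069) / 0.0898 = -0.0395 → -0.04
d₂ = -0.0395 − 0.0898 = -0.1293 → -0.13
exp(−qT) = exp(−0.049·0.1667) = 0.9919;  exp(−rT) = exp(−0.066·0.1667) = 0.9891
N(−d₂) = N(0.13) = 0.5517;  N(−d₁) = N(0.04) = 0.5160
P = 386·0.9891·0.5517 − 382·0.9919·0.5160 = 210.6350 − 195.5154 = 15.1196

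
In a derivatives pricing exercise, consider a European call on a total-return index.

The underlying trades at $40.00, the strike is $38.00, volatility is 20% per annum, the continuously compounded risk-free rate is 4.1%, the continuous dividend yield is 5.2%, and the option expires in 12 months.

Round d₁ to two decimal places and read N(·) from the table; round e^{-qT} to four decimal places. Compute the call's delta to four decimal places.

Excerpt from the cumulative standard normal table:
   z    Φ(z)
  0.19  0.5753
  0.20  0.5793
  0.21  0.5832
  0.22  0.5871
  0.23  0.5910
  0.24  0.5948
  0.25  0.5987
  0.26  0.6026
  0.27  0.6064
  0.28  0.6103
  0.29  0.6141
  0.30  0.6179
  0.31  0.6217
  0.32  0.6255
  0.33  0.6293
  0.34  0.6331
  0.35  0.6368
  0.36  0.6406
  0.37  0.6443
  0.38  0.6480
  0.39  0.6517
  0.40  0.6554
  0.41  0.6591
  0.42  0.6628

0.5866

T = 1;  σ√T = 0.2000
ln(S/K) + (r − q + σ²/2)T = ln(40/38) + (0.041 − 0.052 + 0.2²/2)·1 = 0.0513 + 0.0090 = 0.0603
d₁ = 0.0603 / 0.2000 = 0.3015 ≈ 0.30
N(d₁) = N(0.30) = 0.6179
Δ_call = e^(−qT)·N(d₁) = 0.9493·0.6179 = 0.5866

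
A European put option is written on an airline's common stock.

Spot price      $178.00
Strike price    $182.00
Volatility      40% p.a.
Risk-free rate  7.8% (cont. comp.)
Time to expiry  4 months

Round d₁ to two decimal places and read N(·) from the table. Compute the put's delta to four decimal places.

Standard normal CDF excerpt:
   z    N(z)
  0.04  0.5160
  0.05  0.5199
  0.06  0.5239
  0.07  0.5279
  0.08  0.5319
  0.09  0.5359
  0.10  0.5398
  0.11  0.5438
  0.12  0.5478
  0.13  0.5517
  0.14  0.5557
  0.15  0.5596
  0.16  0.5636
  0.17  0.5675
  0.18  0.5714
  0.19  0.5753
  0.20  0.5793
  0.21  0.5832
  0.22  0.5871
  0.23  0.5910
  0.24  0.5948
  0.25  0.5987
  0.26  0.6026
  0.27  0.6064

T = 0.3333;  σ√T = 0.2309
d₁ = [ln(178/182) + (0.078 + 0.4²/2)·0.3333] / 0.2309 = [-0.0222 + 0.0527] / 0.2309 = 0.1318 ⇒ 0.13
N(d₁) = N(0.13) = 0.5517
Δ_put = N(d₁) − 1 = 0.5517 − 1 = -0.4483

-0.4483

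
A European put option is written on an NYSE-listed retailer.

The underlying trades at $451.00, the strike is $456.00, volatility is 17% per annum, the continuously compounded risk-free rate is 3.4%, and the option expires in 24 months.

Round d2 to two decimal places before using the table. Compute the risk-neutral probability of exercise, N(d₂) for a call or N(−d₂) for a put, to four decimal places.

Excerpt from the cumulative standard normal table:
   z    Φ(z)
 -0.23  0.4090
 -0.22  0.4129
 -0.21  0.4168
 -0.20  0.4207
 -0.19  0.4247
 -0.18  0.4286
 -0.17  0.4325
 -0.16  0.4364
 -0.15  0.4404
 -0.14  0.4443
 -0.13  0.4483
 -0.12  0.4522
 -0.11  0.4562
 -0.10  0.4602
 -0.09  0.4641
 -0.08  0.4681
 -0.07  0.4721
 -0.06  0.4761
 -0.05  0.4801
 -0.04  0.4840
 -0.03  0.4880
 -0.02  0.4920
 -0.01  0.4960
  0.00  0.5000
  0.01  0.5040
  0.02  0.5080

0.4522

σ√T = 0.17 × 1.4142 = 0.2404
d₁ = [ln(451/456) + (0.034 + 0.17²/2)·2] / 0.2404 = [-0.0110 + 0.0969] / 0.2404 = 0.3572 which rounds to 0.36
d₂ = d₁ − σ√T = 0.3572 − 0.2404 = 0.1168 which rounds to 0.12
Pr(exercise) under Q = N(−d₂) = N(-0.12) = 0.4522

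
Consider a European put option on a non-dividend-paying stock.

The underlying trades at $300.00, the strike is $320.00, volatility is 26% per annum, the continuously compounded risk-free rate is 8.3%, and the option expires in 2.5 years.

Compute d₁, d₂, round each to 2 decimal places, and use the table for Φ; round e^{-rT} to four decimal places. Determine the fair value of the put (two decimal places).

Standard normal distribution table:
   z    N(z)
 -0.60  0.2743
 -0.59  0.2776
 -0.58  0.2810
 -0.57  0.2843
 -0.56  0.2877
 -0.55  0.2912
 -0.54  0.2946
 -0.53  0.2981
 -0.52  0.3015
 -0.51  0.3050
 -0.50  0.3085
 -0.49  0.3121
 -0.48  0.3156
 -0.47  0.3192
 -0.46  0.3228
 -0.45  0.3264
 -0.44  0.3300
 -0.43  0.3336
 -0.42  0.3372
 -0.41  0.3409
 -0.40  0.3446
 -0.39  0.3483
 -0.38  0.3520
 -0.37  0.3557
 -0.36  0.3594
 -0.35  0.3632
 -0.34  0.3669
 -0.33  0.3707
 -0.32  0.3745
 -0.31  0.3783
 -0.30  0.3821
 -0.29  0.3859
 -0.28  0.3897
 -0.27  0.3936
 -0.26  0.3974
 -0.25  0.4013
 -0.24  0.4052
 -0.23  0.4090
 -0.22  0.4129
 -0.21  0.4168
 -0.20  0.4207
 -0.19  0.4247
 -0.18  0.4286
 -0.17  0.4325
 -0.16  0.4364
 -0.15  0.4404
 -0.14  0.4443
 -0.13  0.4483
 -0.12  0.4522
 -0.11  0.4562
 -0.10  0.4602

$28.17

T = 2.5;  σ√T = 0.4111
d₁ = [ln(300/320) + (0.083 + 0.26²/2)·2.5] / 0.4111 = [-0.0645 + 0.2920] / 0.4111 = 0.5533 ≈ 0.55
d₂ = d₁ − σ√T = 0.5533 − 0.4111 = 0.1422 ≈ 0.14
exp(−rT) = exp(−0.083·2.5) = 0.8126
N(−d₂) = N(-0.14) = 0.4443;  N(−d₁) = N(-0.55) = 0.2912
P = 320·0.8126·0.4443 − 300·0.2912 = 115.5322 − 87.3600 = 28.1722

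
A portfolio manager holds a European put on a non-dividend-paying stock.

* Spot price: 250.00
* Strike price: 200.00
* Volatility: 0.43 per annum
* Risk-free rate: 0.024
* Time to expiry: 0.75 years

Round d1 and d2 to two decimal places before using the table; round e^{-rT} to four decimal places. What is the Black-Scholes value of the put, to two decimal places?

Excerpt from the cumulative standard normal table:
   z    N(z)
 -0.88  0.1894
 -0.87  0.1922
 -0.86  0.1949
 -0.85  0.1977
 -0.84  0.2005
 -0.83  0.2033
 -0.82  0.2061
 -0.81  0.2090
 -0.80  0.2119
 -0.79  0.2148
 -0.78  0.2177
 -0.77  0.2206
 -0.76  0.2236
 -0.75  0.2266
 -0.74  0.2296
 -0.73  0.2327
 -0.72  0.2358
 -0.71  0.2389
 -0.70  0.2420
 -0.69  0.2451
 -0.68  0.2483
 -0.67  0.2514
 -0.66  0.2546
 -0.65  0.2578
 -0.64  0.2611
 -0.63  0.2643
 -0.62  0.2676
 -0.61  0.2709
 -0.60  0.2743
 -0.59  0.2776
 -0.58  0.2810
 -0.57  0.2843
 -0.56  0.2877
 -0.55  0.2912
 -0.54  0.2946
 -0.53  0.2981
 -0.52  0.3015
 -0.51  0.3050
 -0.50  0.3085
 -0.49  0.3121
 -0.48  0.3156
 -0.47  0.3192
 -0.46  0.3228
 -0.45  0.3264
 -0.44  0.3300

σ√T = 0.43 × 0.8660 = 0.3724
d₁ = [ln(250/200) + (0.024 + 0.43²/2)·0.75] / 0.3724 = [0.2231 + 0.0873] / 0.3724 = 0.8338 → 0.83
d₂ = d₁ − σ√T = 0.8338 − 0.3724 = 0.4614 → 0.46
e^(−rT) = e^(−0.024·0.75) = 0.9822
P = 200·0.9822·N(-0.46) − 250·N(-0.83) = 200·0.9822·0.3228 − 250·0.2033 = 63.4108 − 50.8250 = 12.5858

12.59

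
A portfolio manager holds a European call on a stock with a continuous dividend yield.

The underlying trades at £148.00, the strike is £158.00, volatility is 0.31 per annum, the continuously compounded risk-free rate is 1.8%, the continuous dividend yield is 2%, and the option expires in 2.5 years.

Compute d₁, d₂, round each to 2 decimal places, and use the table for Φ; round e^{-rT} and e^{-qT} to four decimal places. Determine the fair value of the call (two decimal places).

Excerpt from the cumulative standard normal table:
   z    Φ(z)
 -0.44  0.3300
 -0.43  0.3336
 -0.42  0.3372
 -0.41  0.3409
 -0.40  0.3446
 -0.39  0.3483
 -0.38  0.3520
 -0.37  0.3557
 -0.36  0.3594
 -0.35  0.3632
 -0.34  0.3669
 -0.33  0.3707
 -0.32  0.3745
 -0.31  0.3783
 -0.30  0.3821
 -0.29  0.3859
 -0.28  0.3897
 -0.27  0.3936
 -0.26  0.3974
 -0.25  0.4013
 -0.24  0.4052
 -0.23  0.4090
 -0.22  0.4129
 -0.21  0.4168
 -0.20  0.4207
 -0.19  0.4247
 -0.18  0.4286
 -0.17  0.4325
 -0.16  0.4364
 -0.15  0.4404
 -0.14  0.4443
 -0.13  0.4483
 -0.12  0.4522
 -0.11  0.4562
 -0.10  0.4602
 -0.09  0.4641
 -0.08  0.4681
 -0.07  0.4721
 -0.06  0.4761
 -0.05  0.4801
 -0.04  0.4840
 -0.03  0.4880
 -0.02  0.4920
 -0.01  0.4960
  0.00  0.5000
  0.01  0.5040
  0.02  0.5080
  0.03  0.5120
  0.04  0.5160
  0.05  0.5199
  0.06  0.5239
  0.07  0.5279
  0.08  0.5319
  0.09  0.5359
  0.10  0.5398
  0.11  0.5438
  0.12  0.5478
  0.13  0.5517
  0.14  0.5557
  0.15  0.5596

T = 2.5;  σ√T = 0.4902
ln(S/K) + (r − q + σ²/2)T = ln(148/158) + (0.018 − 0.02 + 0.31²/2)·2.5 = -0.0654 + 0.1151 = 0.0497
d₁ = 0.0497 / 0.4902 = 0.1015 ≈ 0.10
d₂ = d₁ − σ√T = 0.1015 − 0.4902 = -0.3887 ≈ -0.39
exp(−qT) = exp(−0.02·2.5) = 0.9512;  exp(−rT) = exp(−0.018·2.5) = 0.9560
N(d₁) = N(0.10) = 0.5398;  N(d₂) = N(-0.39) = 0.3483
C = 148·0.9512·0.5398 − 158·0.9560·0.3483 = 75.9917 − 52.6100 = 23.3817

£23.38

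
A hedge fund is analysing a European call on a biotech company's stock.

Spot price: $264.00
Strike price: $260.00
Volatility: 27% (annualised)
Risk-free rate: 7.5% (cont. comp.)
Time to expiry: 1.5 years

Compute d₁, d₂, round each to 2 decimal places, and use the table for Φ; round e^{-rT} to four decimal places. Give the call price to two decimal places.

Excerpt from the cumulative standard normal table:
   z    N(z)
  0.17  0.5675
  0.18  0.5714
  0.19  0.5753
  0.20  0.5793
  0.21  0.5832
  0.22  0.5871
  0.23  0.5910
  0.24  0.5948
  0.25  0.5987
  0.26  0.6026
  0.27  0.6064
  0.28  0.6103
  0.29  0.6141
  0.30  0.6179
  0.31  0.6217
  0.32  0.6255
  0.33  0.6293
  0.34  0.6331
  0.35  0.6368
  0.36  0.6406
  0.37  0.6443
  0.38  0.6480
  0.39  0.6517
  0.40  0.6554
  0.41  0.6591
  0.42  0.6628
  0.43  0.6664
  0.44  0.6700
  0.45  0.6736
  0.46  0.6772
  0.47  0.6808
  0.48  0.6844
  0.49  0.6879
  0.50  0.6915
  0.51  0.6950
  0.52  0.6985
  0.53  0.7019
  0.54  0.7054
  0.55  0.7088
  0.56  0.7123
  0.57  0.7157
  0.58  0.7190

σ√T = 0.27 × 1.2247 = 0.3307
d₁ = [ln(264/260) + (0.075 + 0.27²/2)·1.5] / 0.3307 = [0.0153 + 0.1672] / 0.3307 = 0.5517 ≈ 0.55
d₂ = d₁ − σ√T = 0.5517 − 0.3307 = 0.2210 ≈ 0.22
e^(−rT) = e^(−0.075·1.5) = 0.8936
N(d₁) = N(0.55) = 0.7088;  N(d₂) = N(0.22) = 0.5871
C = 264·0.7088 − 260·0.8936·0.5871 = 187.1232 − 136.4045 = 50.7187

$50.72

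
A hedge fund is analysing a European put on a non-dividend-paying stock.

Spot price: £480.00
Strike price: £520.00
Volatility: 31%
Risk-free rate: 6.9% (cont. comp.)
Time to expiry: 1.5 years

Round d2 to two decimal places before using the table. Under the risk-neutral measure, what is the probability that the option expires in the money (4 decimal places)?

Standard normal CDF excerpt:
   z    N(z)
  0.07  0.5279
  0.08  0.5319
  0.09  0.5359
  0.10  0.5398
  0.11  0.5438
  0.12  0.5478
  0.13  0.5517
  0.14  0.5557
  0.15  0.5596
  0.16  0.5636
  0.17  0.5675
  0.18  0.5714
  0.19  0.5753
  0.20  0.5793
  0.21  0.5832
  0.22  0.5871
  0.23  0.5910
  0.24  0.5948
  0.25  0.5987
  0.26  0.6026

σ√T = 0.31·√1.5 = 0.3797
d₁ = [ln(480/520) + (0.069 + 0.31²/2)·1.5] / 0.3797 = [-0.0800 + 0.1756] / 0.3797 = 0.2516 → 0.25
d₂ = d₁ − σ√T = 0.2516 − 0.3797 = -0.1281 → -0.13
Risk-neutral Pr[S_T < K] = N(−d₂) = N(0.13) = 0.5517

0.5517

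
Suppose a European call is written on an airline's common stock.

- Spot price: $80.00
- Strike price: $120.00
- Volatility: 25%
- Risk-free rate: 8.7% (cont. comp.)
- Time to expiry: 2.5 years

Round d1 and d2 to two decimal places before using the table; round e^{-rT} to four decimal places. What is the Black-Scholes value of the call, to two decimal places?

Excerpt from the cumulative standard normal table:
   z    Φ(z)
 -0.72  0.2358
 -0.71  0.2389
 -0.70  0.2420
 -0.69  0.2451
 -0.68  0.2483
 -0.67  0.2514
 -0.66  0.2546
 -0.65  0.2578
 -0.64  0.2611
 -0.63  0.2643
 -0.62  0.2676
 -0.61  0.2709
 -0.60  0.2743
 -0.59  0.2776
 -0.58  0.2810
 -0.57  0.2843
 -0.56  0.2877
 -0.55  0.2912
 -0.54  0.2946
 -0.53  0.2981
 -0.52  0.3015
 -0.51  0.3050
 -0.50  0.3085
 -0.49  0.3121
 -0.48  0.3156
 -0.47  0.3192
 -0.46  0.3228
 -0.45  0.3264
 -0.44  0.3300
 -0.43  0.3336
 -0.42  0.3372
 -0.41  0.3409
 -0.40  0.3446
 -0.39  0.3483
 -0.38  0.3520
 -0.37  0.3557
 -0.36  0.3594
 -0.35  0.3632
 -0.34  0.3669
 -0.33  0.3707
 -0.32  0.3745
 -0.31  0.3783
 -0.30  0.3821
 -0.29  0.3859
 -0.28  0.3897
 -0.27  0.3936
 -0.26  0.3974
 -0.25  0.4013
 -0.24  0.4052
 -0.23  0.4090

σ√T = 0.25·√2.5 = 0.3953
d₁ = [ln(80/120) + (0.087 + 0.25²/2)·2.5] / 0.3953 = [-0.4055 + 0.2956] / 0.3953 = -0.2779 → -0.28
d₂ = d₁ − σ√T = -0.2779 − 0.3953 = -0.6732 → -0.67
exp(−rT) = exp(−0.087·2.5) = 0.8045
N(d₁) = N(-0.28) = 0.3897;  N(d₂) = N(-0.67) = 0.2514
C = 80·0.3897 − 120·0.8045·0.2514 = 31.1760 − 24.2702 = 6.9058

$6.91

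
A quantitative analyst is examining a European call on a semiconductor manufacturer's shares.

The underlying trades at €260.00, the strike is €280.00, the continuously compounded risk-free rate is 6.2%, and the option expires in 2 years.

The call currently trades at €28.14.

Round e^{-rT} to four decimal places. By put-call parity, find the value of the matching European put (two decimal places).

exp(−rT) = exp(−0.062·2) = 0.8834
Put-call parity: C − P = S − K·e^(−rT) = 260 − 280·0.8834 = 260 − 247.3520 = 12.6480
P = C − (C − P) = 28.14 − (12.6480) = 15.4920

€15.49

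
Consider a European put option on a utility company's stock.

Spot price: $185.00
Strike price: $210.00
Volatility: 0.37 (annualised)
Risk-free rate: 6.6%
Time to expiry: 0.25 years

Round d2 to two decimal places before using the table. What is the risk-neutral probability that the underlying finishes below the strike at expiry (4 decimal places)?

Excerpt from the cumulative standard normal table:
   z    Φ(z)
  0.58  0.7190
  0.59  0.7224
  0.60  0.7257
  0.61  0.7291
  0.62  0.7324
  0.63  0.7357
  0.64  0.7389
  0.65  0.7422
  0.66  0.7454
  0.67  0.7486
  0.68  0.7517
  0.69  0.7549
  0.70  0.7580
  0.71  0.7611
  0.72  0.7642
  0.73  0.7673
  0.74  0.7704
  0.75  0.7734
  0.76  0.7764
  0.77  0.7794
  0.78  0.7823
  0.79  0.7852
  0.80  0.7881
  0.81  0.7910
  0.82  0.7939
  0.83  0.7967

σ√T = 0.37·√0.25 = 0.1850
d₁ = [ln(185/210) + (0.066 + 0.37²/2)·0.25] / 0.1850 = [-0.1268 + 0.0336] / 0.1850 = -0.5035 ⇒ -0.50
d₂ = d₁ − σ√T = -0.5035 − 0.1850 = -0.6885 ⇒ -0.69
Risk-neutral Pr[S_T < K] = N(−d₂) = N(0.69) = 0.7549

0.7549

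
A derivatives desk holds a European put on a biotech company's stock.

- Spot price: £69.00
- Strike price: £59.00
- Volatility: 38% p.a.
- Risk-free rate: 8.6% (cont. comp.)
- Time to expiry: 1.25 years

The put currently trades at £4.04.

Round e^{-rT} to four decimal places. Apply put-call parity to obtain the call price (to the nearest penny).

£20.05

e^(−rT) = e^(−0.086·1.25) = 0.8981
Put-call parity: C − P = S − K·e^(−rT) = 69 − 59·0.8981 = 69 − 52.9879 = 16.0121
C = P + (C − P) = 4.04 + (16.0121) = 20.0521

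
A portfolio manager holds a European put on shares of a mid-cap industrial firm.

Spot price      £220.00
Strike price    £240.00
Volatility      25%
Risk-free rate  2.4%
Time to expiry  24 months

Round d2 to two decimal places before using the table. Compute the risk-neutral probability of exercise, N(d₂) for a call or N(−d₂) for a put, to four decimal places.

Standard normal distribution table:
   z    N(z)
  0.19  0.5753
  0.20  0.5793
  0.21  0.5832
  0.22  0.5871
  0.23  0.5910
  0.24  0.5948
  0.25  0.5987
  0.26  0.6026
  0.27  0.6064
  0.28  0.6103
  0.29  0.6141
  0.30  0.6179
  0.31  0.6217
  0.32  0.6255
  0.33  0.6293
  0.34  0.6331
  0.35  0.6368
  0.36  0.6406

0.6141

T = 2;  σ√T = 0.3536
d₁ = [ln(220/240) + (0.024 + ½·0.25²)·2] / (σ√T) = (-0.0870 + 0.1105) / 0.3536 = 0.0664 ⇒ 0.07
d₂ = 0.0664 − 0.3536 = -0.2871 ⇒ -0.29
Risk-neutral Pr[S_T < K] = N(−d₂) = N(0.29) = 0.6141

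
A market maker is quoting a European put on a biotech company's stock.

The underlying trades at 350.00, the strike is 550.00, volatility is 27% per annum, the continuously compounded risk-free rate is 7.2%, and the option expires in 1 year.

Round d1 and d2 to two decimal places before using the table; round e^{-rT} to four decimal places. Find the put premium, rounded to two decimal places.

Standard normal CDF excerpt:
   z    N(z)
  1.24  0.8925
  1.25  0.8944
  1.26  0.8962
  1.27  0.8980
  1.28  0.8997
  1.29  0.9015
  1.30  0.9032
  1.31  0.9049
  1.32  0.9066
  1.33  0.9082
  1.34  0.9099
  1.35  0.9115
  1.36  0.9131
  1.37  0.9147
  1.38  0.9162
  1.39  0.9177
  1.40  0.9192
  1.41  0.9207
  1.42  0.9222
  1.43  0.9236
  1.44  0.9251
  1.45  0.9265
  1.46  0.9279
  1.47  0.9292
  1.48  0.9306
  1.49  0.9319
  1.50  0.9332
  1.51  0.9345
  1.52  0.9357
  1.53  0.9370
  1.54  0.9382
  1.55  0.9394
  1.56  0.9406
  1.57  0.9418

σ√T = 0.27·√1 = 0.2700
d₁ = [ln(350/550) + (0.072 + 0.27²/2)·1] / 0.2700 = [-0.4520 + 0.1084] / 0.2700 = -1.2724 ⇒ -1.27
d₂ = d₁ − σ√T = -1.2724 − 0.2700 = -1.5424 ⇒ -1.54
e^(−rT) = e^(−0.072·1) = 0.9305
N(−d₂) = N(1.54) = 0.9382;  N(−d₁) = N(1.27) = 0.8980
P = 550·0.9305·0.9382 − 350·0.8980 = 480.1473 − 314.3000 = 165.8473

165.85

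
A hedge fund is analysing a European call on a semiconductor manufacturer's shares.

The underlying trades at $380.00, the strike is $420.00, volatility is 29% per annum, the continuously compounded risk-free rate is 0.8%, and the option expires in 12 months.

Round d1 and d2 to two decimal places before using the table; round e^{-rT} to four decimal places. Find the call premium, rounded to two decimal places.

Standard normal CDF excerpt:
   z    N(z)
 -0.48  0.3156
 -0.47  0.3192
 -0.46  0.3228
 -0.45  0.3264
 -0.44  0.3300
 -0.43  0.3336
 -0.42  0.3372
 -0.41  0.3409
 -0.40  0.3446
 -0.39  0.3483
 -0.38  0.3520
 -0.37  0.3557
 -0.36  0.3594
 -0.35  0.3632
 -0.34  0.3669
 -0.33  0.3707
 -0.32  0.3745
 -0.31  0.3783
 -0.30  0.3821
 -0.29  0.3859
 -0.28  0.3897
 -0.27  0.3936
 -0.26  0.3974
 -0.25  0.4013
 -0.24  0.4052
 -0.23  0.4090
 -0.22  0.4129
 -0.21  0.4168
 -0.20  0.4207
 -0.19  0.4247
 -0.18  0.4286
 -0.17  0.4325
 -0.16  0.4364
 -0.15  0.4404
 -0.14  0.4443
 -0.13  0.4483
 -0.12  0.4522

$29.86

T = 1;  σ√T = 0.2900
d₁ = [ln(380/420) + (0.008 + 0.29²/2)·1] / 0.2900 = [-0.1001 + 0.0500] / 0.2900 = -0.1725 which rounds to -0.17
d₂ = d₁ − σ√T = -0.1725 − 0.2900 = -0.4625 which rounds to -0.46
e^(−rT) = e^(−0.008·1) = 0.9920
N(d₁) = N(-0.17) = 0.4325;  N(d₂) = N(-0.46) = 0.3228
C = 380·0.4325 − 420·0.9920·0.3228 = 164.3500 − 134.4914 = 29.8586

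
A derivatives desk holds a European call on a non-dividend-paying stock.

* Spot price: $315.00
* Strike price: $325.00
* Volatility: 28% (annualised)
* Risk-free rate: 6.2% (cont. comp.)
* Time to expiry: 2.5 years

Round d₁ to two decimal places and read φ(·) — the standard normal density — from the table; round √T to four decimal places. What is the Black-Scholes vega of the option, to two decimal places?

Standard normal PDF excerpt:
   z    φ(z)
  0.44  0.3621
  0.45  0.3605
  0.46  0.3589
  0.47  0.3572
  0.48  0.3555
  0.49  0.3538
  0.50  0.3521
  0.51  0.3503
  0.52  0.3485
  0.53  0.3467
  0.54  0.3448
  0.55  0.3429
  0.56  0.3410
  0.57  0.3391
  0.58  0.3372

175.36

σ√T = 0.28·√2.5 = 0.4427
d₁ = [ln(315/325) + (0.062 + 0.28²/2)·2.5] / 0.4427 = [-0.0313 + 0.2530] / 0.4427 = 0.5009 which rounds to 0.50
√T = √2.5 = 1.5811
φ(d₁) = φ(0.50) = 0.3521
vega = S·φ(d₁)·√T = 315·0.3521·1.5811 = 175.3622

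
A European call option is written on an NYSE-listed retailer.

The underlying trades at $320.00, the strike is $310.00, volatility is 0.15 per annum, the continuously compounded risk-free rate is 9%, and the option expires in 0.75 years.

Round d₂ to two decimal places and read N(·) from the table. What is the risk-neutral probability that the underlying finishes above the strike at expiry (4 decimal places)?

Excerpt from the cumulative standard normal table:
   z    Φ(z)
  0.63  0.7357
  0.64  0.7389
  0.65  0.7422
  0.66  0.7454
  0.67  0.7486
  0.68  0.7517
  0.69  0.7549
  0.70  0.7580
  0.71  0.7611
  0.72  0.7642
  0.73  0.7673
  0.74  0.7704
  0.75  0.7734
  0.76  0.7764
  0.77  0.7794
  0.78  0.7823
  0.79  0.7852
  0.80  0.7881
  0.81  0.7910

σ√T = 0.15·√0.75 = 0.1299
ln(S/K) + (r + σ²/2)T = ln(320/310) + (0.09 + 0.15²/2)·0.75 = 0.0317 + 0.0759 = 0.1077
d₁ = 0.1077 / 0.1299 = 0.8290 which rounds to 0.83
d₂ = d₁ − σ√T = 0.8290 − 0.1299 = 0.6991 which rounds to 0.70
Pr(exercise) under Q = N(d₂) = 0.7580

0.7580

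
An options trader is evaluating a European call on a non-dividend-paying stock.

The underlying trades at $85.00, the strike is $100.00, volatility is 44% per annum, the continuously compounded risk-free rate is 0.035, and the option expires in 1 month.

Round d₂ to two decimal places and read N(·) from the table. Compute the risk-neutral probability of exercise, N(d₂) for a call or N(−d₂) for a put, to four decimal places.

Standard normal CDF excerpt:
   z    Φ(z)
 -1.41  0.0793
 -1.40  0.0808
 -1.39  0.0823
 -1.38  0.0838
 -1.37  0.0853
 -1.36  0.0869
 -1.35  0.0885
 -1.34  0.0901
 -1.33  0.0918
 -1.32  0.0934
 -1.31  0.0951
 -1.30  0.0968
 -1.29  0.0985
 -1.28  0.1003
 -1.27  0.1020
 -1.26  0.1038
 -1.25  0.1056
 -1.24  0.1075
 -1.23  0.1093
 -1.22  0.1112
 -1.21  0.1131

0.0934

T = 0.08333;  σ√T = 0.1270
d₁ = [ln(85/100) + (0.035 + 0.44²/2)·0.08333] / 0.1270 = [-0.1625 + 0.0110] / 0.1270 = -1.1930 → -1.19
d₂ = d₁ − σ√T = -1.1930 − 0.1270 = -1.3201 → -1.32
Pr(exercise) under Q = N(d₂) = 0.0934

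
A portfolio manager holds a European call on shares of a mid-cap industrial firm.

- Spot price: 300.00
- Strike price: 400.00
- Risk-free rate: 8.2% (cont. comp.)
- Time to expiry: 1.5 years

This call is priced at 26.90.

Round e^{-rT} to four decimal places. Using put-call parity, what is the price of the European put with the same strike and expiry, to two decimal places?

80.62

exp(−rT) = exp(−0.082·1.5) = 0.8843
Put-call parity: C − P = S − K·e^(−rT) = 300 − 400·0.8843 = 300 − 353.7200 = -53.7200
P = C − (C − P) = 26.90 − (-53.7200) = 80.6200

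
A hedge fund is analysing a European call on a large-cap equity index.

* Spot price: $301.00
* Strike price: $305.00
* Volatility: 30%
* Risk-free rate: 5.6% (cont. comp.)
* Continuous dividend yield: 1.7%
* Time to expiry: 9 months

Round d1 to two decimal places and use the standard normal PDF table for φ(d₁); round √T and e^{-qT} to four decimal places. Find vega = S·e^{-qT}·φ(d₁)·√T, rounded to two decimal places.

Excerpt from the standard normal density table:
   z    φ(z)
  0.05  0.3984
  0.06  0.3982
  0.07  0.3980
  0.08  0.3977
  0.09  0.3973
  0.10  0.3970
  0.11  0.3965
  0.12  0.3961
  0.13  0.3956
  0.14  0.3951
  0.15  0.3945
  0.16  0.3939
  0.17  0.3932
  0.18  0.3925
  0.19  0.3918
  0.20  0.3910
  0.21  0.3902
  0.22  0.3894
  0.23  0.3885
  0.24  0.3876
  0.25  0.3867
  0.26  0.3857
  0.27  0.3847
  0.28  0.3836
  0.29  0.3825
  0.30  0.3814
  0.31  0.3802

σ√T = 0.3 × 0.8660 = 0.2598
d₁ = [ln(301/305) + (0.056 − 0.017 + 0.3²/2)·0.75] / 0.2598 = [-0.0132 + 0.0630] / 0.2598 = 0.1917 which rounds to 0.19
√T = √0.75 = 0.8660
φ(d₁) = φ(0.19) = 0.3918
e^(−qT) = e^(−0.017·0.75) = 0.9873
vega = S·e^(−qT)·φ(d₁)·√T = 301·0.9873·0.3918·0.8660 = 100.8319

100.83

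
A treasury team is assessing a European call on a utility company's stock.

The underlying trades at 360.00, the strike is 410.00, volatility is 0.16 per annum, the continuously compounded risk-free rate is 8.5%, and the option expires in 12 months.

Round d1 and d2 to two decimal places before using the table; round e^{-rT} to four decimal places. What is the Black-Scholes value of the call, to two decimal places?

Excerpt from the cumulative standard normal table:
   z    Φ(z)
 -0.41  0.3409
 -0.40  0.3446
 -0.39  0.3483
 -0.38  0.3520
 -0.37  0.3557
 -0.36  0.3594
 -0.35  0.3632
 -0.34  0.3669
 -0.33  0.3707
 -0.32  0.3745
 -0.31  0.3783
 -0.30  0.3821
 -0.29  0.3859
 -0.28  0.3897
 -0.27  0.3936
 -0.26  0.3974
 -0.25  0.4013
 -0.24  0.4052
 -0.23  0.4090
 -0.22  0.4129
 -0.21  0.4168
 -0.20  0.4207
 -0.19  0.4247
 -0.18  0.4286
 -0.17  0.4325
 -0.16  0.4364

σ√T = 0.16 × 1.0000 = 0.1600
d₁ = [ln(360/410) + (0.085 + ½·0.16²)·1] / (σ√T) = (-0.1301 + 0.0978) / 0.1600 = -0.2016 ⇒ -0.20
d₂ = -0.2016 − 0.1600 = -0.3616 ⇒ -0.36
exp(−rT) = exp(−0.085·1) = 0.9185
N(d₁) = N(-0.20) = 0.4207;  N(d₂) = N(-0.36) = 0.3594
C = 360·0.4207 − 410·0.9185·0.3594 = 151.4520 − 135.3446 = 16.1074

16.11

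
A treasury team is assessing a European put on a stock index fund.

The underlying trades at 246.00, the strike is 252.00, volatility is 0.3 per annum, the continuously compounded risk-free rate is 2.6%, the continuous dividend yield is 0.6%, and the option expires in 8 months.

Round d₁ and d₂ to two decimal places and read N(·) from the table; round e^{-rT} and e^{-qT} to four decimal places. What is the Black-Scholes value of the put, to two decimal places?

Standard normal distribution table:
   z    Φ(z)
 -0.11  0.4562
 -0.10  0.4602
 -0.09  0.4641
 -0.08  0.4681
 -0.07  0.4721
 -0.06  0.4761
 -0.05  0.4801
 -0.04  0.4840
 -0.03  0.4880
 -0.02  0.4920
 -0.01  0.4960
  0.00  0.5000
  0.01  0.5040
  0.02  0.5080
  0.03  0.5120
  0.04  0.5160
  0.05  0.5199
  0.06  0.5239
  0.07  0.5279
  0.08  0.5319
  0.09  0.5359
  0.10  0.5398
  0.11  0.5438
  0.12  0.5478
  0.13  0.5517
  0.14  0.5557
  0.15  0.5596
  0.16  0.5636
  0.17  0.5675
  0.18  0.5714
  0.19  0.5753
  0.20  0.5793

25.86

σ√T = 0.3·√0.6667 = 0.2449
d₁ = [ln(246/252) + (0.026 − 0.006 + 0.3²/2)·0.6667] / 0.2449 = [-0.0241 + 0.0433] / 0.2449 = 0.0785 which rounds to 0.08
d₂ = d₁ − σ√T = 0.0785 − 0.2449 = -0.1664 which rounds to -0.17
e^(−qT) = e^(−0.006·0.6667) = 0.9960;  e^(−rT) = e^(−0.026·0.6667) = 0.9828
P = 252·0.9828·N(0.17) − 246·0.9960·N(-0.08) = 252·0.9828·0.5675 − 246·0.9960·0.4681 = 140.5502 − 114.6920 = 25.8582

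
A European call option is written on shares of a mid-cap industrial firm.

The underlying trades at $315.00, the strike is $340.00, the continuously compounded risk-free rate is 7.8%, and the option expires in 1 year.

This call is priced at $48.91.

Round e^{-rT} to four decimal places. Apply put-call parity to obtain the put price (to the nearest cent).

$48.41

e^(−rT) = e^(−0.078·1) = 0.9250
Put-call parity: C − P = S − K·e^(−rT) = 315 − 340·0.9250 = 315 − 314.5000 = 0.5000
P = C − (C − P) = 48.91 − (0.5000) = 48.4100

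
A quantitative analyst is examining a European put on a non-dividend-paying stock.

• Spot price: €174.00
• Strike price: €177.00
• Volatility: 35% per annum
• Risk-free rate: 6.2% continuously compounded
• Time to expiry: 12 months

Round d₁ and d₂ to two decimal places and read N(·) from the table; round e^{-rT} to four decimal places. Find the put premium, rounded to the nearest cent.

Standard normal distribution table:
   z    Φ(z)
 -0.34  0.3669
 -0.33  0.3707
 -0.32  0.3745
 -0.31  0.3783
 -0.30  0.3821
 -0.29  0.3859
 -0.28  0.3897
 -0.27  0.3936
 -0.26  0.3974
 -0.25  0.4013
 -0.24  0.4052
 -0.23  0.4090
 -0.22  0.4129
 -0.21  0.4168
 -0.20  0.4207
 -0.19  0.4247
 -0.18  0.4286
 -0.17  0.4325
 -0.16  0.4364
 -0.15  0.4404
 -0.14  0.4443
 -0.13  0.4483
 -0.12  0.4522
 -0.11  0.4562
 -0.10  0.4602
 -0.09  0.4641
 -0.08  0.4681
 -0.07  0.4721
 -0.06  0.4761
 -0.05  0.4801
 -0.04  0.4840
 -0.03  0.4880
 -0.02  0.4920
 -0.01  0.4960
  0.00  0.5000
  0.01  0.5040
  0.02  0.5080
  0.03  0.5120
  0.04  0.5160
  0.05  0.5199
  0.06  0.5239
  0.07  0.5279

σ√T = 0.35 × 1.0000 = 0.3500
ln(S/K) + (r + σ²/2)T = ln(174/177) + (0.062 + 0.35²/2)·1 = -0.0171 + 0.1232 = 0.1062
d₁ = 0.1062 / 0.3500 = 0.3033 ≈ 0.30
d₂ = d₁ − σ√T = 0.3033 − 0.3500 = -0.0467 ≈ -0.05
exp(−rT) = exp(−0.062·1) = 0.9399
N(−d₂) = N(0.05) = 0.5199;  N(−d₁) = N(-0.30) = 0.3821
P = 177·0.9399·0.5199 − 174·0.3821 = 86.4918 − 66.4854 = 20.0064

€20.01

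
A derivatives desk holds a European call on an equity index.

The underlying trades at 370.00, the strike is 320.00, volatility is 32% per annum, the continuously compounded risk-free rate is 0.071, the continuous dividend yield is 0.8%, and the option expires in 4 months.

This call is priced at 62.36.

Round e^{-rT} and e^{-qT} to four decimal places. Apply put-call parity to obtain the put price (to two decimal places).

exp(−qT) = exp(−0.008·0.3333) = 0.9973;  exp(−rT) = exp(−0.071·0.3333) = 0.9766
Put-call parity: C − P = S·e^(−qT) − K·e^(−rT) = 370·0.9973 − 320·0.9766 = 369.0010 − 312.5120 = 56.4890
P = C − (C − P) = 62.36 − (56.4890) = 5.8710

5.87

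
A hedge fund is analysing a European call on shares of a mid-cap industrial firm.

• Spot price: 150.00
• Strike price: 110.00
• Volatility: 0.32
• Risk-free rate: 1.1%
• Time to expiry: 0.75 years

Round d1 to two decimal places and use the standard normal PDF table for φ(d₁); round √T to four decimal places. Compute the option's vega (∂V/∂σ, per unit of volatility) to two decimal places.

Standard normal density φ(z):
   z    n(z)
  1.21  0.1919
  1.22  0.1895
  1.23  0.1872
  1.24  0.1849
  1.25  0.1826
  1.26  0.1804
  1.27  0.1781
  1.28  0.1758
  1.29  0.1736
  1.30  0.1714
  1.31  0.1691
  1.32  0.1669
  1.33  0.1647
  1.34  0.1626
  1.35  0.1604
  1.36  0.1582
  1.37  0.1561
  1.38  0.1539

22.55

T = 0.75;  σ√T = 0.2771
d₁ = [ln(150/110) + (0.011 + 0.32²/2)·0.75] / 0.2771 = [0.3102 + 0.0467] / 0.2771 = 1.2875 ⇒ 1.29
√T = √0.75 = 0.8660
φ(d₁) = φ(1.29) = 0.1736
vega = S·φ(d₁)·√T = 150·0.1736·0.8660 = 22.5506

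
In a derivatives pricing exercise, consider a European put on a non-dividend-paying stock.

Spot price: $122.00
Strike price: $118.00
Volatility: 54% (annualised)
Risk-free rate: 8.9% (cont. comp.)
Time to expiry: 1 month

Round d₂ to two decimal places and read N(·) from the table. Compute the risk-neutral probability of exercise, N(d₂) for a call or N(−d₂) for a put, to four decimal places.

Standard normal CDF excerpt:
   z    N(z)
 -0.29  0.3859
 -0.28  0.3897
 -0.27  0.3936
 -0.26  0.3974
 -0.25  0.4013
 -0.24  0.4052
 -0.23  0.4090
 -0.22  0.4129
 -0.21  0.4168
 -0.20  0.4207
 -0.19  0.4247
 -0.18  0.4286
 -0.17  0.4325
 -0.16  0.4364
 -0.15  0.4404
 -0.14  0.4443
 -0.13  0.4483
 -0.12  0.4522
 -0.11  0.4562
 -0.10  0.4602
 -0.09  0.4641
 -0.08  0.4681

0.4286

σ√T = 0.54·√0.08333 = 0.1559
ln(S/K) + (r + σ²/2)T = ln(122/118) + (0.089 + 0.54²/2)·0.08333 = 0.0333 + 0.0196 = 0.0529
d₁ = 0.0529 / 0.1559 = 0.3394 ⇒ 0.34
d₂ = d₁ − σ√T = 0.3394 − 0.1559 = 0.1835 ⇒ 0.18
Pr(exercise) under Q = N(−d₂) = N(-0.18) = 0.4286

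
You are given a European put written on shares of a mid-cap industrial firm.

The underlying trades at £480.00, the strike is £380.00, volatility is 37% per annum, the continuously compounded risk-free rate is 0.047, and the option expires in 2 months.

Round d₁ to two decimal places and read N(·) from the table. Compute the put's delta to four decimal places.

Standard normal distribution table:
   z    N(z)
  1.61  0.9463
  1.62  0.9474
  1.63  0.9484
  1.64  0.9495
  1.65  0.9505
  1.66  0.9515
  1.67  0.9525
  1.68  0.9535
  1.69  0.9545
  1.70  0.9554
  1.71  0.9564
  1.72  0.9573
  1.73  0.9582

-0.0475

σ√T = 0.37 × 0.4082 = 0.1511
d₁ = [ln(480/380) + (0.047 + ½·0.37²)·0.1667] / (σ√T) = (0.2336 + 0.0192) / 0.1511 = 1.6740 ⇒ 1.67
N(d₁) = N(1.67) = 0.9525
Δ_put = N(d₁) − 1 = 0.9525 − 1 = -0.0475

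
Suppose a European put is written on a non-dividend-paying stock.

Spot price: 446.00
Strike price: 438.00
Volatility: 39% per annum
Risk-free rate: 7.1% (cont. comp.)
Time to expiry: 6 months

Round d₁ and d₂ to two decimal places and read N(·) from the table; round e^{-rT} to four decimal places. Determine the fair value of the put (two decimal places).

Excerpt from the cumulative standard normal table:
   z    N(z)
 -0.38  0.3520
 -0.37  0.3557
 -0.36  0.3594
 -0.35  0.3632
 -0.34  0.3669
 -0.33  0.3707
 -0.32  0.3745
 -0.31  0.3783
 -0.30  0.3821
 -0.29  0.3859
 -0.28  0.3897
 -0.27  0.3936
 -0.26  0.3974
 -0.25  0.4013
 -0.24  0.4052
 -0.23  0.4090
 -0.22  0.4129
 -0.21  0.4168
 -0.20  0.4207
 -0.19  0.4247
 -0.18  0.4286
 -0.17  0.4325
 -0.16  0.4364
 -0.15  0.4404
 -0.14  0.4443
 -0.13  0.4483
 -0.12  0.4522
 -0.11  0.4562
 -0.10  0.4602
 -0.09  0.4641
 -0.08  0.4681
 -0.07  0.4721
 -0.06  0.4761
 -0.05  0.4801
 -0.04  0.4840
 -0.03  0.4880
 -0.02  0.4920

σ√T = 0.39 × 0.7071 = 0.2758
d₁ = [ln(446/438) + (0.071 + 0.39²/2)·0.5] / 0.2758 = [0.0181 + 0.0735] / 0.2758 = 0.3322 ⇒ 0.33
d₂ = d₁ − σ√T = 0.3322 − 0.2758 = 0.0565 ⇒ 0.06
exp(−rT) = exp(−0.071·0.5) = 0.9651
N(−d₂) = N(-0.06) = 0.4761;  N(−d₁) = N(-0.33) = 0.3707
P = 438·0.9651·0.4761 − 446·0.3707 = 201.2540 − 165.3322 = 35.9218

35.92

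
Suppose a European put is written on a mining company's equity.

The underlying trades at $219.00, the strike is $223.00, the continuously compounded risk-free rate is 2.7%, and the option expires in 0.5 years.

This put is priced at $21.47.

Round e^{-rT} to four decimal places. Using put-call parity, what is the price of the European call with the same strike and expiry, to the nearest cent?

exp(−rT) = exp(−0.027·0.5) = 0.9866
Put-call parity: C − P = S − K·e^(−rT) = 219 − 223·0.9866 = 219 − 220.0118 = -1.0118
C = P + (C − P) = 21.47 + (-1.0118) = 20.4582

$20.46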